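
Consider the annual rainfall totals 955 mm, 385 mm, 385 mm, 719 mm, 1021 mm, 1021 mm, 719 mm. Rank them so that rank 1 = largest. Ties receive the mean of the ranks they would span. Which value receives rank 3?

Sorted (descending): 1021, 1021, 955, 719, 719, 385, 385
The 2 values of 1021 occupy positions 1–2 → average rank (1+2)/2 = 1.5.
The 2 values of 719 occupy positions 4–5 → average rank (4+5)/2 = 4.5.
The 2 values of 385 occupy positions 6–7 → average rank (6+7)/2 = 6.5.
Rank 3 → value 955.

955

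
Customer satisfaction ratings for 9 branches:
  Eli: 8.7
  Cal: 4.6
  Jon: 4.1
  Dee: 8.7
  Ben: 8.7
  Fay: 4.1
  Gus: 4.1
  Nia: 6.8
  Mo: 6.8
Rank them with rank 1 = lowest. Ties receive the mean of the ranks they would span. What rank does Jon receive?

2

Sorted (ascending): 4.1, 4.1, 4.1, 4.6, 6.8, 6.8, 8.7, 8.7, 8.7
The 3 values of 4.1 occupy positions 1–3 → average rank 2.
The 2 values of 6.8 occupy positions 5–6 → average rank (5+6)/2 = 5.5.
The 3 values of 8.7 occupy positions 7–9 → average rank 8.
Jon has value 4.1 → rank 2.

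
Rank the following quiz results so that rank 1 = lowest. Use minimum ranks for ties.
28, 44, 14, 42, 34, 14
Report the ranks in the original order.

Sorted (ascending): 14, 14, 28, 34, 42, 44
The 2 values of 14 occupy positions 1–2 → each gets rank 1.

3, 6, 1, 5, 4, 1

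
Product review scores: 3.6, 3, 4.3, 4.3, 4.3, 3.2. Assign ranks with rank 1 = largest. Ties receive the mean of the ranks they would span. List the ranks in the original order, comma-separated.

4, 6, 2, 2, 2, 5

Sorted (descending): 4.3, 4.3, 4.3, 3.6, 3.2, 3
The 3 values of 4.3 occupy positions 1–3 → average rank 2.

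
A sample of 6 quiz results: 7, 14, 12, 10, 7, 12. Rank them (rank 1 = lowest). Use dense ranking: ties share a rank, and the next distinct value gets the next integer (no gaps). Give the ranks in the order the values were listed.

Sorted (ascending): 7, 7, 10, 12, 12, 14
The 2 values of 7 share dense rank 1.
The 2 values of 12 share dense rank 3.
Remaining distinct values take the next consecutive integers.

1, 4, 3, 2, 1, 3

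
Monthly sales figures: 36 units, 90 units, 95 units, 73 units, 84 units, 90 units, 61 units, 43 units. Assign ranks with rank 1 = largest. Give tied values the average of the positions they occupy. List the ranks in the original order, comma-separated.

8, 2.5, 1, 5, 4, 2.5, 6, 7

Sorted (descending): 95, 90, 90, 84, 73, 61, 43, 36
The 2 values of 90 occupy positions 2–3 → average rank (2+3)/2 = 2.5.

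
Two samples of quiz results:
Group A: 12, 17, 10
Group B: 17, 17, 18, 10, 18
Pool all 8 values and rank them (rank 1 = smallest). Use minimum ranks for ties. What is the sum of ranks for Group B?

Sorted (ascending): 10, 10, 12, 17, 17, 17, 18, 18
The 2 values of 10 occupy positions 1–2 → each gets rank 1.
The 3 values of 17 occupy positions 4–6 → each gets rank 4.
The 2 values of 18 occupy positions 7–8 → each gets rank 7.
Group B values → pooled ranks: 17→4, 17→4, 18→7, 10→1, 18→7
Rank sum = 4 + 4 + 7 + 1 + 7 = 23

23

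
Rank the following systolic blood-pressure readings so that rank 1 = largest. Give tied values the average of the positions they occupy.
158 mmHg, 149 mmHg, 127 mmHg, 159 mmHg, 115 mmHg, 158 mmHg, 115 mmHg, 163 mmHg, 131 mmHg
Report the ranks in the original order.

Sorted (descending): 163, 159, 158, 158, 149, 131, 127, 115, 115
The 2 values of 158 occupy positions 3–4 → average rank (3+4)/2 = 3.5.
The 2 values of 115 occupy positions 8–9 → average rank (8+9)/2 = 8.5.

3.5, 5, 7, 2, 8.5, 3.5, 8.5, 1, 6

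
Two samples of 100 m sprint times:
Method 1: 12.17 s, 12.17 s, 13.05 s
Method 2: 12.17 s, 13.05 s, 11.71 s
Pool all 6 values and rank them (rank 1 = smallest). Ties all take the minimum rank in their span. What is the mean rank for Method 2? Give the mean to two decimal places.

2.67

Sorted (ascending): 11.71, 12.17, 12.17, 12.17, 13.05, 13.05
The 3 values of 12.17 occupy positions 2–4 → each gets rank 2.
The 2 values of 13.05 occupy positions 5–6 → each gets rank 5.
Method 2 values → pooled ranks: 12.17→2, 13.05→5, 11.71→1
Mean rank = (2 + 5 + 1) / 3 = 2.67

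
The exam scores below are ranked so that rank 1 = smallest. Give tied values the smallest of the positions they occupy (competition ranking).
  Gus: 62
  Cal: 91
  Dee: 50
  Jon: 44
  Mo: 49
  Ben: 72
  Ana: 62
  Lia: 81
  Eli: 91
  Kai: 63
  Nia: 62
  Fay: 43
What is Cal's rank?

11

Sorted (ascending): 43, 44, 49, 50, 62, 62, 62, 63, 72, 81, 91, 91
The 3 values of 62 occupy positions 5–7 → each gets rank 5.
The 2 values of 91 occupy positions 11–12 → each gets rank 11.
Cal has value 91 → rank 11.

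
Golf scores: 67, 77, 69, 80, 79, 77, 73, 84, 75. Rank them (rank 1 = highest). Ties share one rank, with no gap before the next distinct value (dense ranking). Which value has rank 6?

73

Sorted (descending): 84, 80, 79, 77, 77, 75, 73, 69, 67
The 2 values of 77 share dense rank 4.
Remaining distinct values take the next consecutive integers.
Rank 6 → value 73.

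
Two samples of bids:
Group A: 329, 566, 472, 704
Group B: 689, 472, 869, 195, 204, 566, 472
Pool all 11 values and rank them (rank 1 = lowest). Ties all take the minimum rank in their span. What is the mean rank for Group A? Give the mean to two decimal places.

Sorted (ascending): 195, 204, 329, 472, 472, 472, 566, 566, 689, 704, 869
The 3 values of 472 occupy positions 4–6 → each gets rank 4.
The 2 values of 566 occupy positions 7–8 → each gets rank 7.
Group A values → pooled ranks: 329→3, 566→7, 472→4, 704→10
Mean rank = (3 + 7 + 4 + 10) / 4 = 6.00

6.00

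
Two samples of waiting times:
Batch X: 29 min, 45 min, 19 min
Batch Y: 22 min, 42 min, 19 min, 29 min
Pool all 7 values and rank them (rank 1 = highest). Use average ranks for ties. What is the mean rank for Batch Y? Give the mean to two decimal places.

4.25

Sorted (descending): 45, 42, 29, 29, 22, 19, 19
The 2 values of 29 occupy positions 3–4 → average rank (3+4)/2 = 3.5.
The 2 values of 19 occupy positions 6–7 → average rank (6+7)/2 = 6.5.
Batch Y values → pooled ranks: 22→5, 42→2, 19→6.5, 29→3.5
Mean rank = (5 + 2 + 6.5 + 3.5) / 4 = 4.25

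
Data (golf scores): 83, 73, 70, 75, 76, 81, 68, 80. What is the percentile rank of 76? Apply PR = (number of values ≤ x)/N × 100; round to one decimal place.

62.5

N = 8.
Strictly below 76: 4. Equal to 76: 1.
PR = 5/8 × 100 = 62.5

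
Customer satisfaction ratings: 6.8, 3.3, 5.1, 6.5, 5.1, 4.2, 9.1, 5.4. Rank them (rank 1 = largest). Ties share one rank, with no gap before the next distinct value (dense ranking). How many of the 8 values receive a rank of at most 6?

7

Sorted (descending): 9.1, 6.8, 6.5, 5.4, 5.1, 5.1, 4.2, 3.3
The 2 values of 5.1 share dense rank 5.
Remaining distinct values take the next consecutive integers.
Ranks ≤ 6: {1, 2, 3, 4, 5, 5, 6} → 7 values.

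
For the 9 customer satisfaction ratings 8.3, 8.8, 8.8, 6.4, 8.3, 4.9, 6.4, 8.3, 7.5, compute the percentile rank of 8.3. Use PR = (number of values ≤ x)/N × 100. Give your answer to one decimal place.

N = 9.
Strictly below 8.3: 4. Equal to 8.3: 3.
PR = 7/9 × 100 = 77.8

77.8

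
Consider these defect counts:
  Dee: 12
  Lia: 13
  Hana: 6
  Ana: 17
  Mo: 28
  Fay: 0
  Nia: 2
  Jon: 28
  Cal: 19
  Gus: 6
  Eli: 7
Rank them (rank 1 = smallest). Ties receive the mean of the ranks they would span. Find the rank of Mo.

10.5

Sorted (ascending): 0, 2, 6, 6, 7, 12, 13, 17, 19, 28, 28
The 2 values of 6 occupy positions 3–4 → average rank (3+4)/2 = 3.5.
The 2 values of 28 occupy positions 10–11 → average rank (10+11)/2 = 10.5.
Mo has value 28 → rank 10.5.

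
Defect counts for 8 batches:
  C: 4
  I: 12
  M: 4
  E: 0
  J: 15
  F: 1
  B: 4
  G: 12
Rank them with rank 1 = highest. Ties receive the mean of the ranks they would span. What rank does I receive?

Sorted (descending): 15, 12, 12, 4, 4, 4, 1, 0
The 2 values of 12 occupy positions 2–3 → average rank (2+3)/2 = 2.5.
The 3 values of 4 occupy positions 4–6 → average rank 5.
I has value 12 → rank 2.5.

2.5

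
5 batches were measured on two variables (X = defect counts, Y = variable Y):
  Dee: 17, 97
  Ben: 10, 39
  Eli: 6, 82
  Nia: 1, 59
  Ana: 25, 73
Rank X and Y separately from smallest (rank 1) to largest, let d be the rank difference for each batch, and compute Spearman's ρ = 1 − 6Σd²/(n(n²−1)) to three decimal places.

0.300

Ranks of variable 1: 4, 3, 2, 1, 5
Ranks of variable 2: 5, 1, 4, 2, 3
d = r₁ − r₂: -1, 2, -2, -1, 2
d²: 1, 4, 4, 1, 4; Σd² = 14
ρ = 1 − 6·14/(5·24) = 1 − 84/120 = 0.300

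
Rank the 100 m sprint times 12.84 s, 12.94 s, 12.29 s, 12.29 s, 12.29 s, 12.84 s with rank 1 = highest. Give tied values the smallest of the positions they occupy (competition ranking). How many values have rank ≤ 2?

3

Sorted (descending): 12.94, 12.84, 12.84, 12.29, 12.29, 12.29
The 2 values of 12.84 occupy positions 2–3 → each gets rank 2.
The 3 values of 12.29 occupy positions 4–6 → each gets rank 4.
Ranks ≤ 2: {1, 2, 2} → 3 values.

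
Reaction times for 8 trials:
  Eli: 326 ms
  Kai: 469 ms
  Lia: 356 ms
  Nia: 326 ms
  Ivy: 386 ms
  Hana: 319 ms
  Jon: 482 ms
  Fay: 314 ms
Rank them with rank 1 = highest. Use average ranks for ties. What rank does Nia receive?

5.5

Sorted (descending): 482, 469, 386, 356, 326, 326, 319, 314
The 2 values of 326 occupy positions 5–6 → average rank (5+6)/2 = 5.5.
Nia has value 326 ms → rank 5.5.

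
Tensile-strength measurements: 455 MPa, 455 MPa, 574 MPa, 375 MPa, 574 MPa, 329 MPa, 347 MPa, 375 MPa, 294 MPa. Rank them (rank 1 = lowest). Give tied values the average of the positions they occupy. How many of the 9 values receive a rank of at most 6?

Sorted (ascending): 294, 329, 347, 375, 375, 455, 455, 574, 574
The 2 values of 375 occupy positions 4–5 → average rank (4+5)/2 = 4.5.
The 2 values of 455 occupy positions 6–7 → average rank (6+7)/2 = 6.5.
The 2 values of 574 occupy positions 8–9 → average rank (8+9)/2 = 8.5.
Ranks ≤ 6: {1, 2, 3, 4.5, 4.5} → 5 values.

5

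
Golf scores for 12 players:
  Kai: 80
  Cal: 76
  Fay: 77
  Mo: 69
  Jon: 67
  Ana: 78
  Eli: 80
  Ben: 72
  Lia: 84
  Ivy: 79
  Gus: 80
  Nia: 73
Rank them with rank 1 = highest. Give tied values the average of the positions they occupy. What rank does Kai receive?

3

Sorted (descending): 84, 80, 80, 80, 79, 78, 77, 76, 73, 72, 69, 67
The 3 values of 80 occupy positions 2–4 → average rank 3.
Kai has value 80 → rank 3.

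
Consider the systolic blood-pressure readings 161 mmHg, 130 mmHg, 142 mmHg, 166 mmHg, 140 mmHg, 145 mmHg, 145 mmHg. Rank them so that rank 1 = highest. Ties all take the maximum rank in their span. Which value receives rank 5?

142

Sorted (descending): 166, 161, 145, 145, 142, 140, 130
The 2 values of 145 occupy positions 3–4 → each gets rank 4.
Rank 5 → value 142.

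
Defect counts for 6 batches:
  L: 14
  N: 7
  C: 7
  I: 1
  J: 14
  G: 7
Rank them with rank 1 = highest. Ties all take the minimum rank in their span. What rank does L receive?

Sorted (descending): 14, 14, 7, 7, 7, 1
The 2 values of 14 occupy positions 1–2 → each gets rank 1.
The 3 values of 7 occupy positions 3–5 → each gets rank 3.
L has value 14 → rank 1.

1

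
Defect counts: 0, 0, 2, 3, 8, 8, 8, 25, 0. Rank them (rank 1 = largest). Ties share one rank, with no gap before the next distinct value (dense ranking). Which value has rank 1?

Sorted (descending): 25, 8, 8, 8, 3, 2, 0, 0, 0
The 3 values of 8 share dense rank 2.
The 3 values of 0 share dense rank 5.
Remaining distinct values take the next consecutive integers.
Rank 1 → value 25.

25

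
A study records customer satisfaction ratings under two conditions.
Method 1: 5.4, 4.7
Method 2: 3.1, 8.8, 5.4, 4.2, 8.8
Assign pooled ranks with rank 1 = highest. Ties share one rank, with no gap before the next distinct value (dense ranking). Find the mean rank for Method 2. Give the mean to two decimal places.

Sorted (descending): 8.8, 8.8, 5.4, 5.4, 4.7, 4.2, 3.1
The 2 values of 8.8 share dense rank 1.
The 2 values of 5.4 share dense rank 2.
Remaining distinct values take the next consecutive integers.
Method 2 values → pooled ranks: 3.1→5, 8.8→1, 5.4→2, 4.2→4, 8.8→1
Mean rank = (5 + 1 + 2 + 4 + 1) / 5 = 2.60

2.60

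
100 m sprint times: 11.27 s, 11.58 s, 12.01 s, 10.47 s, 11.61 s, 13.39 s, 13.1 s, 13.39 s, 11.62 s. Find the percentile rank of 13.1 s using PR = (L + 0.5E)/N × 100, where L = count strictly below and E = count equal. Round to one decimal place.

72.2

N = 9.
Strictly below 13.1: 6. Equal to 13.1: 1.
PR = (6 + 0.5·1)/9 × 100 = 72.2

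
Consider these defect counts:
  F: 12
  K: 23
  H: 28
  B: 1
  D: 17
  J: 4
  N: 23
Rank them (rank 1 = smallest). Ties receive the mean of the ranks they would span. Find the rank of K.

5.5

Sorted (ascending): 1, 4, 12, 17, 23, 23, 28
The 2 values of 23 occupy positions 5–6 → average rank (5+6)/2 = 5.5.
K has value 23 → rank 5.5.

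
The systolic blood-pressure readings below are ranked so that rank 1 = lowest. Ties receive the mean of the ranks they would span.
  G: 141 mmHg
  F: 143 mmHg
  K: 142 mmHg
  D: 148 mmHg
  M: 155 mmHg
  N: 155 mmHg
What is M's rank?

Sorted (ascending): 141, 142, 143, 148, 155, 155
The 2 values of 155 occupy positions 5–6 → average rank (5+6)/2 = 5.5.
M has value 155 mmHg → rank 5.5.

5.5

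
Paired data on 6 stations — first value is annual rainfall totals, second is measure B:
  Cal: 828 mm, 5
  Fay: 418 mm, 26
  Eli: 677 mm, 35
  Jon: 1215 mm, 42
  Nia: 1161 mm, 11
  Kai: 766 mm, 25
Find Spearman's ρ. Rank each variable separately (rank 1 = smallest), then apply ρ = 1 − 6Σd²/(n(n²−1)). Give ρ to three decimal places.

Ranks of variable 1: 4, 1, 2, 6, 5, 3
Ranks of variable 2: 1, 4, 5, 6, 2, 3
d = r₁ − r₂: 3, -3, -3, 0, 3, 0
d²: 9, 9, 9, 0, 9, 0; Σd² = 36
ρ = 1 − 6·36/(6·35) = 1 − 216/210 = -0.029

-0.029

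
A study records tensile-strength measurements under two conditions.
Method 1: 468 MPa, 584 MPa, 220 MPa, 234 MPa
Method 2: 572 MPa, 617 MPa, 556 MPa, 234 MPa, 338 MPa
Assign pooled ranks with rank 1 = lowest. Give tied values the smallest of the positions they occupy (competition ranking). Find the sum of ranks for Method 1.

Sorted (ascending): 220, 234, 234, 338, 468, 556, 572, 584, 617
The 2 values of 234 occupy positions 2–3 → each gets rank 2.
Method 1 values → pooled ranks: 468→5, 584→8, 220→1, 234→2
Rank sum = 5 + 8 + 1 + 2 = 16

16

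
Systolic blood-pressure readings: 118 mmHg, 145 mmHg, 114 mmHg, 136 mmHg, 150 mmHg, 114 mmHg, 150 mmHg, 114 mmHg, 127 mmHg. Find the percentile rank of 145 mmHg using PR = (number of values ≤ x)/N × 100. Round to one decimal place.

77.8

N = 9.
Strictly below 145: 6. Equal to 145: 1.
PR = 7/9 × 100 = 77.8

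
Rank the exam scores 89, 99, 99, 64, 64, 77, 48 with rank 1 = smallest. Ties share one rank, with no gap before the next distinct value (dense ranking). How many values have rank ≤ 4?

5

Sorted (ascending): 48, 64, 64, 77, 89, 99, 99
The 2 values of 64 share dense rank 2.
The 2 values of 99 share dense rank 5.
Remaining distinct values take the next consecutive integers.
Ranks ≤ 4: {1, 2, 2, 3, 4} → 5 values.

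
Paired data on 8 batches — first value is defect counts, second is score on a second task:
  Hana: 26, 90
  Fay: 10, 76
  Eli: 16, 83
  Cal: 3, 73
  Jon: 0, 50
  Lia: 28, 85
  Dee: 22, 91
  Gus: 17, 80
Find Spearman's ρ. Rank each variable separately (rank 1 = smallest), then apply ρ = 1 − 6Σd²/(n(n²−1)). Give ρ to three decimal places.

Ranks of variable 1: 7, 3, 4, 2, 1, 8, 6, 5
Ranks of variable 2: 7, 3, 5, 2, 1, 6, 8, 4
d = r₁ − r₂: 0, 0, -1, 0, 0, 2, -2, 1
d²: 0, 0, 1, 0, 0, 4, 4, 1; Σd² = 10
ρ = 1 − 6·10/(8·63) = 1 − 60/504 = 0.881

0.881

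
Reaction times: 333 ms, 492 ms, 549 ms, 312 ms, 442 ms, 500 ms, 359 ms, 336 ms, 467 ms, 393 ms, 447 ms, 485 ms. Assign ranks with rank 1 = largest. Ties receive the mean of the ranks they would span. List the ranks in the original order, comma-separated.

Sorted (descending): 549, 500, 492, 485, 467, 447, 442, 393, 359, 336, 333, 312
No ties — each value takes its position as its rank.

11, 3, 1, 12, 7, 2, 9, 10, 5, 8, 6, 4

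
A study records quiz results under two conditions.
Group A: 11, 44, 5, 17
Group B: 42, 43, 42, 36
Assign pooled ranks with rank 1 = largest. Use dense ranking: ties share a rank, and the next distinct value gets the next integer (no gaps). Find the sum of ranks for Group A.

Sorted (descending): 44, 43, 42, 42, 36, 17, 11, 5
The 2 values of 42 share dense rank 3.
Remaining distinct values take the next consecutive integers.
Group A values → pooled ranks: 11→6, 44→1, 5→7, 17→5
Rank sum = 6 + 1 + 7 + 5 = 19

19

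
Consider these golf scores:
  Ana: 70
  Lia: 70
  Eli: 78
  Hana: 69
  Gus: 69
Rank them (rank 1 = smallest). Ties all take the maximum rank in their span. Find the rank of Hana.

Sorted (ascending): 69, 69, 70, 70, 78
The 2 values of 69 occupy positions 1–2 → each gets rank 2.
The 2 values of 70 occupy positions 3–4 → each gets rank 4.
Hana has value 69 → rank 2.

2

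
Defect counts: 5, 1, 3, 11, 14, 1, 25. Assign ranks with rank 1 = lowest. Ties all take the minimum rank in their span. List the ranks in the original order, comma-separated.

Sorted (ascending): 1, 1, 3, 5, 11, 14, 25
The 2 values of 1 occupy positions 1–2 → each gets rank 1.

4, 1, 3, 5, 6, 1, 7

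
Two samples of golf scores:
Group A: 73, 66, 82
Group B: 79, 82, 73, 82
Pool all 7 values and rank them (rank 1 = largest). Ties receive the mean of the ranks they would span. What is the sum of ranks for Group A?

14.5

Sorted (descending): 82, 82, 82, 79, 73, 73, 66
The 3 values of 82 occupy positions 1–3 → average rank 2.
The 2 values of 73 occupy positions 5–6 → average rank (5+6)/2 = 5.5.
Group A values → pooled ranks: 73→5.5, 66→7, 82→2
Rank sum = 5.5 + 7 + 2 = 14.5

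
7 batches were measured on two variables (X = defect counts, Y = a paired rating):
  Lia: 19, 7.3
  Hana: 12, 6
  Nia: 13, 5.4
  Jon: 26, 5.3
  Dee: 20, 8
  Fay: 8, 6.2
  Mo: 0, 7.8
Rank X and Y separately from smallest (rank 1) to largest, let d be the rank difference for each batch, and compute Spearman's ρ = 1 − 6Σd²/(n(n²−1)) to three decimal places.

-0.250

Ranks of variable 1: 5, 3, 4, 7, 6, 2, 1
Ranks of variable 2: 5, 3, 2, 1, 7, 4, 6
d = r₁ − r₂: 0, 0, 2, 6, -1, -2, -5
d²: 0, 0, 4, 36, 1, 4, 25; Σd² = 70
ρ = 1 − 6·70/(7·48) = 1 − 420/336 = -0.250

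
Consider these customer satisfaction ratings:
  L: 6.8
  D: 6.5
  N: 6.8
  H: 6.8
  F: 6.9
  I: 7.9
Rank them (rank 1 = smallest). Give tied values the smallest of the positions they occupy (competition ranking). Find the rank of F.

5

Sorted (ascending): 6.5, 6.8, 6.8, 6.8, 6.9, 7.9
The 3 values of 6.8 occupy positions 2–4 → each gets rank 2.
F has value 6.9 → rank 5.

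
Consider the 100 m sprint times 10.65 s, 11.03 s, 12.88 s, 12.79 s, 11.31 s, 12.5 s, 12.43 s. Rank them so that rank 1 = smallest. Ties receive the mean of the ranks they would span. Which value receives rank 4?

12.43

Sorted (ascending): 10.65, 11.03, 11.31, 12.43, 12.5, 12.79, 12.88
No ties — each value takes its position as its rank.
Rank 4 → value 12.43.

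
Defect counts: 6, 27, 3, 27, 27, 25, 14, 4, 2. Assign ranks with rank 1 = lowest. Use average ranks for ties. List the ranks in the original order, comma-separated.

4, 8, 2, 8, 8, 6, 5, 3, 1

Sorted (ascending): 2, 3, 4, 6, 14, 25, 27, 27, 27
The 3 values of 27 occupy positions 7–9 → average rank 8.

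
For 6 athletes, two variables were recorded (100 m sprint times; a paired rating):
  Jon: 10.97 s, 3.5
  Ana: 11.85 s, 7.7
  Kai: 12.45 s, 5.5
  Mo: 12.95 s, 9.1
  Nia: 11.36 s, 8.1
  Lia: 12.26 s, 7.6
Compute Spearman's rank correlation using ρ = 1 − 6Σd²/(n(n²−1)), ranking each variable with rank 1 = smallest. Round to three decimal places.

Ranks of variable 1: 1, 3, 5, 6, 2, 4
Ranks of variable 2: 1, 4, 2, 6, 5, 3
d = r₁ − r₂: 0, -1, 3, 0, -3, 1
d²: 0, 1, 9, 0, 9, 1; Σd² = 20
ρ = 1 − 6·20/(6·35) = 1 − 120/210 = 0.429

0.429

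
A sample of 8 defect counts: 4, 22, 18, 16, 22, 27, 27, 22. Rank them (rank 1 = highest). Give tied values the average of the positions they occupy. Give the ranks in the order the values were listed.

8, 4, 6, 7, 4, 1.5, 1.5, 4

Sorted (descending): 27, 27, 22, 22, 22, 18, 16, 4
The 2 values of 27 occupy positions 1–2 → average rank (1+2)/2 = 1.5.
The 3 values of 22 occupy positions 3–5 → average rank 4.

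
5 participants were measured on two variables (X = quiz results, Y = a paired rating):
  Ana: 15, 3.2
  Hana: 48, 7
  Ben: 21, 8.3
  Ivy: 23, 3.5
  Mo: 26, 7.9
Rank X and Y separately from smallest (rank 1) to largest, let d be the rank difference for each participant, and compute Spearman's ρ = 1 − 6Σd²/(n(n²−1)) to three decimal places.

0.300

Ranks of variable 1: 1, 5, 2, 3, 4
Ranks of variable 2: 1, 3, 5, 2, 4
d = r₁ − r₂: 0, 2, -3, 1, 0
d²: 0, 4, 9, 1, 0; Σd² = 14
ρ = 1 − 6·14/(5·24) = 1 − 84/120 = 0.300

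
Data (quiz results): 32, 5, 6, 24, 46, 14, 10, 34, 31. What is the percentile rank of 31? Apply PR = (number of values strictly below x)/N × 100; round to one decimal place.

N = 9.
Strictly below 31: 5. Equal to 31: 1.
PR = 5/9 × 100 = 55.6

55.6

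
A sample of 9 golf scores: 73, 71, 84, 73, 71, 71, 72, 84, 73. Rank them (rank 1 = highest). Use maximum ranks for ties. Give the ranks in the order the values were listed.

5, 9, 2, 5, 9, 9, 6, 2, 5

Sorted (descending): 84, 84, 73, 73, 73, 72, 71, 71, 71
The 2 values of 84 occupy positions 1–2 → each gets rank 2.
The 3 values of 73 occupy positions 3–5 → each gets rank 5.
The 3 values of 71 occupy positions 7–9 → each gets rank 9.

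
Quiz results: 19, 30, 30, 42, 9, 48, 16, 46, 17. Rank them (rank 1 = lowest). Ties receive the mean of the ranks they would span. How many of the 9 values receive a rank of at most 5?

4

Sorted (ascending): 9, 16, 17, 19, 30, 30, 42, 46, 48
The 2 values of 30 occupy positions 5–6 → average rank (5+6)/2 = 5.5.
Ranks ≤ 5: {1, 2, 3, 4} → 4 values.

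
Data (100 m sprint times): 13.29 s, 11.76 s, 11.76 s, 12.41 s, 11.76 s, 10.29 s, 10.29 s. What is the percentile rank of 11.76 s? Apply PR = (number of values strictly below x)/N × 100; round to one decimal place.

N = 7.
Strictly below 11.76: 2. Equal to 11.76: 3.
PR = 2/7 × 100 = 28.6

28.6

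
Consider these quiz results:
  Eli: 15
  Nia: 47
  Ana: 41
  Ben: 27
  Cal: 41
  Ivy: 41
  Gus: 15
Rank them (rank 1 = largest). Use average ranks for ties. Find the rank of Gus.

Sorted (descending): 47, 41, 41, 41, 27, 15, 15
The 3 values of 41 occupy positions 2–4 → average rank 3.
The 2 values of 15 occupy positions 6–7 → average rank (6+7)/2 = 6.5.
Gus has value 15 → rank 6.5.

6.5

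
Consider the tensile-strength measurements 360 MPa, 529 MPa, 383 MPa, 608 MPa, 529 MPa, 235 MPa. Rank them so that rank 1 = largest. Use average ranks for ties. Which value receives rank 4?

Sorted (descending): 608, 529, 529, 383, 360, 235
The 2 values of 529 occupy positions 2–3 → average rank (2+3)/2 = 2.5.
Rank 4 → value 383.

383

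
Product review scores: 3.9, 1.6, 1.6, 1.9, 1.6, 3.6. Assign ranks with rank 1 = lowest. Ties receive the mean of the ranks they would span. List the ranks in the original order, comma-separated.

Sorted (ascending): 1.6, 1.6, 1.6, 1.9, 3.6, 3.9
The 3 values of 1.6 occupy positions 1–3 → average rank 2.

6, 2, 2, 4, 2, 5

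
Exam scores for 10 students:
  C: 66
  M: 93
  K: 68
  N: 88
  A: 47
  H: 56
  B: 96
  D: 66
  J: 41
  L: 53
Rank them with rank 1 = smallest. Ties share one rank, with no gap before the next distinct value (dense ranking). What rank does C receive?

5

Sorted (ascending): 41, 47, 53, 56, 66, 66, 68, 88, 93, 96
The 2 values of 66 share dense rank 5.
Remaining distinct values take the next consecutive integers.
C has value 66 → rank 5.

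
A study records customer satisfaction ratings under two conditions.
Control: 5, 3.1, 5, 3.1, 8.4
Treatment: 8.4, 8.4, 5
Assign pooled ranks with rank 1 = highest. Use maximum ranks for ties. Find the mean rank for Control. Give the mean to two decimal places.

6.20

Sorted (descending): 8.4, 8.4, 8.4, 5, 5, 5, 3.1, 3.1
The 3 values of 8.4 occupy positions 1–3 → each gets rank 3.
The 3 values of 5 occupy positions 4–6 → each gets rank 6.
The 2 values of 3.1 occupy positions 7–8 → each gets rank 8.
Control values → pooled ranks: 5→6, 3.1→8, 5→6, 3.1→8, 8.4→3
Mean rank = (6 + 8 + 6 + 8 + 3) / 5 = 6.20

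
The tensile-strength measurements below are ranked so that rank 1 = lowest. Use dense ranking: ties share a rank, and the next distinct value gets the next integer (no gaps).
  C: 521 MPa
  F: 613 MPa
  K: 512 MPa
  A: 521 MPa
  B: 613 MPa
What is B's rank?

Sorted (ascending): 512, 521, 521, 613, 613
The 2 values of 521 share dense rank 2.
The 2 values of 613 share dense rank 3.
Remaining distinct values take the next consecutive integers.
B has value 613 MPa → rank 3.

3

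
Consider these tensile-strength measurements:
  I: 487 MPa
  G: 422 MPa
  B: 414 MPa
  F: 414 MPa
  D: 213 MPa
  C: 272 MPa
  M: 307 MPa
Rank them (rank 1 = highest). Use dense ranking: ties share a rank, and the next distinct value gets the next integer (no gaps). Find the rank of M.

Sorted (descending): 487, 422, 414, 414, 307, 272, 213
The 2 values of 414 share dense rank 3.
Remaining distinct values take the next consecutive integers.
M has value 307 MPa → rank 4.

4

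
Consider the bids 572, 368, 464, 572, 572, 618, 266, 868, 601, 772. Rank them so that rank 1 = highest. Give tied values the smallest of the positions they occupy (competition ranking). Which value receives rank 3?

618

Sorted (descending): 868, 772, 618, 601, 572, 572, 572, 464, 368, 266
The 3 values of 572 occupy positions 5–7 → each gets rank 5.
Rank 3 → value 618.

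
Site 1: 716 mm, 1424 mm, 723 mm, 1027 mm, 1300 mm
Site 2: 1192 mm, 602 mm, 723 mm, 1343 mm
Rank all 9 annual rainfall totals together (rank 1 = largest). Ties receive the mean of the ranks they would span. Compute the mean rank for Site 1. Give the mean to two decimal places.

Sorted (descending): 1424, 1343, 1300, 1192, 1027, 723, 723, 716, 602
The 2 values of 723 occupy positions 6–7 → average rank (6+7)/2 = 6.5.
Site 1 values → pooled ranks: 716→8, 1424→1, 723→6.5, 1027→5, 1300→3
Mean rank = (8 + 1 + 6.5 + 5 + 3) / 5 = 4.70

4.70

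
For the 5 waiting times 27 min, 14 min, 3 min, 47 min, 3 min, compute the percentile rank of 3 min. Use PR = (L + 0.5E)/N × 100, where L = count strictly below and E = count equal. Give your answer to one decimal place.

N = 5.
Strictly below 3: 0. Equal to 3: 2.
PR = (0 + 0.5·2)/5 × 100 = 20.0

20.0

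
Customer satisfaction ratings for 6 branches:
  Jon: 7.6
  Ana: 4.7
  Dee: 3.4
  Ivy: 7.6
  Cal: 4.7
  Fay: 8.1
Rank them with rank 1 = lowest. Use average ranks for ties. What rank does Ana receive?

Sorted (ascending): 3.4, 4.7, 4.7, 7.6, 7.6, 8.1
The 2 values of 4.7 occupy positions 2–3 → average rank (2+3)/2 = 2.5.
The 2 values of 7.6 occupy positions 4–5 → average rank (4+5)/2 = 4.5.
Ana has value 4.7 → rank 2.5.

2.5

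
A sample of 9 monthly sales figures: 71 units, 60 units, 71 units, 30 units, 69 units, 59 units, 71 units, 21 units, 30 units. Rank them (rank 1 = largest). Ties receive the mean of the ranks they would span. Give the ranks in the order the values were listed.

Sorted (descending): 71, 71, 71, 69, 60, 59, 30, 30, 21
The 3 values of 71 occupy positions 1–3 → average rank 2.
The 2 values of 30 occupy positions 7–8 → average rank (7+8)/2 = 7.5.

2, 5, 2, 7.5, 4, 6, 2, 9, 7.5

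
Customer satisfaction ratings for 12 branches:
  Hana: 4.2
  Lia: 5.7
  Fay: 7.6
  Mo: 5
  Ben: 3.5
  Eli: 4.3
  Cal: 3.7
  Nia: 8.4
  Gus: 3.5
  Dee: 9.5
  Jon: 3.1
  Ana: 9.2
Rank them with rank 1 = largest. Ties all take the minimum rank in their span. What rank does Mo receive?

Sorted (descending): 9.5, 9.2, 8.4, 7.6, 5.7, 5, 4.3, 4.2, 3.7, 3.5, 3.5, 3.1
The 2 values of 3.5 occupy positions 10–11 → each gets rank 10.
Mo has value 5 → rank 6.

6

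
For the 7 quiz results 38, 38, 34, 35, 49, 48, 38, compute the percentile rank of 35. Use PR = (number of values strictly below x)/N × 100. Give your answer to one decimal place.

N = 7.
Strictly below 35: 1. Equal to 35: 1.
PR = 1/7 × 100 = 14.3

14.3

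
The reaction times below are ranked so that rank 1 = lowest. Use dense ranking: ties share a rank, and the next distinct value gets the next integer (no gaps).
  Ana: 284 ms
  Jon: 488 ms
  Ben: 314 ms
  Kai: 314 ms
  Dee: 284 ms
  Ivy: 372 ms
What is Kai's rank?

2

Sorted (ascending): 284, 284, 314, 314, 372, 488
The 2 values of 284 share dense rank 1.
The 2 values of 314 share dense rank 2.
Remaining distinct values take the next consecutive integers.
Kai has value 314 ms → rank 2.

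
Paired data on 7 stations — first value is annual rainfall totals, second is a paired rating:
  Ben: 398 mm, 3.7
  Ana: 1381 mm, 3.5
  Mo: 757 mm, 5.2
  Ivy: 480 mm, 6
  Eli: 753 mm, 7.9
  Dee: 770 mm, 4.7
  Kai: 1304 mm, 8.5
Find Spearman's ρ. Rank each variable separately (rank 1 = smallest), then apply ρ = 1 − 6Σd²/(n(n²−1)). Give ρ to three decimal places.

Ranks of variable 1: 1, 7, 4, 2, 3, 5, 6
Ranks of variable 2: 2, 1, 4, 5, 6, 3, 7
d = r₁ − r₂: -1, 6, 0, -3, -3, 2, -1
d²: 1, 36, 0, 9, 9, 4, 1; Σd² = 60
ρ = 1 − 6·60/(7·48) = 1 − 360/336 = -0.071

-0.071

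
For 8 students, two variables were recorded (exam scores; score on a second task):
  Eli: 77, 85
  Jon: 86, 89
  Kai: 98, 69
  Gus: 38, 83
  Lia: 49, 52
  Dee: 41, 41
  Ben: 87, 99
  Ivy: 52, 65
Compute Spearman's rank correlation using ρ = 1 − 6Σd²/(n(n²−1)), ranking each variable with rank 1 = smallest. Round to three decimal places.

0.548

Ranks of variable 1: 5, 6, 8, 1, 3, 2, 7, 4
Ranks of variable 2: 6, 7, 4, 5, 2, 1, 8, 3
d = r₁ − r₂: -1, -1, 4, -4, 1, 1, -1, 1
d²: 1, 1, 16, 16, 1, 1, 1, 1; Σd² = 38
ρ = 1 − 6·38/(8·63) = 1 − 228/504 = 0.548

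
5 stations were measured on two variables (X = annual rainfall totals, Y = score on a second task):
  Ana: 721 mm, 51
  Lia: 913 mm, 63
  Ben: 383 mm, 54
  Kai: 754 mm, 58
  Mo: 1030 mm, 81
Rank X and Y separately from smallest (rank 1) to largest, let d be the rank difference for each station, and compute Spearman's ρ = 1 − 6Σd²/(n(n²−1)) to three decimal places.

0.900

Ranks of variable 1: 2, 4, 1, 3, 5
Ranks of variable 2: 1, 4, 2, 3, 5
d = r₁ − r₂: 1, 0, -1, 0, 0
d²: 1, 0, 1, 0, 0; Σd² = 2
ρ = 1 − 6·2/(5·24) = 1 − 12/120 = 0.900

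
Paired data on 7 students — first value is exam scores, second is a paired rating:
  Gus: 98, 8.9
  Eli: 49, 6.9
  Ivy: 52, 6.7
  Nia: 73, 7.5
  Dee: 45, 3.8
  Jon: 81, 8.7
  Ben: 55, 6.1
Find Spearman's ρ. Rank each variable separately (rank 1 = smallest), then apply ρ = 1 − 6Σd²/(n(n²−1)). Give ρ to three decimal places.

Ranks of variable 1: 7, 2, 3, 5, 1, 6, 4
Ranks of variable 2: 7, 4, 3, 5, 1, 6, 2
d = r₁ − r₂: 0, -2, 0, 0, 0, 0, 2
d²: 0, 4, 0, 0, 0, 0, 4; Σd² = 8
ρ = 1 − 6·8/(7·48) = 1 − 48/336 = 0.857

0.857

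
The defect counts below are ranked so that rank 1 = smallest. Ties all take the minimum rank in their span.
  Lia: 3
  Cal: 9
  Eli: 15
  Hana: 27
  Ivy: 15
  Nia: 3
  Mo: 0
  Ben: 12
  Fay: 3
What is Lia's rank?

Sorted (ascending): 0, 3, 3, 3, 9, 12, 15, 15, 27
The 3 values of 3 occupy positions 2–4 → each gets rank 2.
The 2 values of 15 occupy positions 7–8 → each gets rank 7.
Lia has value 3 → rank 2.

2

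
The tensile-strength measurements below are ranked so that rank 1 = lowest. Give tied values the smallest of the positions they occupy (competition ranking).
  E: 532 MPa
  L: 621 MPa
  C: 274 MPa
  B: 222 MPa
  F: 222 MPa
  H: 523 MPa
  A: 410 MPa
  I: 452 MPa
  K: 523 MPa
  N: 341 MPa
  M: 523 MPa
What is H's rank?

7

Sorted (ascending): 222, 222, 274, 341, 410, 452, 523, 523, 523, 532, 621
The 2 values of 222 occupy positions 1–2 → each gets rank 1.
The 3 values of 523 occupy positions 7–9 → each gets rank 7.
H has value 523 MPa → rank 7.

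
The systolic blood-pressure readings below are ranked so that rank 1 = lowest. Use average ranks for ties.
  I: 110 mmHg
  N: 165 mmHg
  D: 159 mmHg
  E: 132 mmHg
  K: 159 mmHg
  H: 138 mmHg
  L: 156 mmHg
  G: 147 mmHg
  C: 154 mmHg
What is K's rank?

Sorted (ascending): 110, 132, 138, 147, 154, 156, 159, 159, 165
The 2 values of 159 occupy positions 7–8 → average rank (7+8)/2 = 7.5.
K has value 159 mmHg → rank 7.5.

7.5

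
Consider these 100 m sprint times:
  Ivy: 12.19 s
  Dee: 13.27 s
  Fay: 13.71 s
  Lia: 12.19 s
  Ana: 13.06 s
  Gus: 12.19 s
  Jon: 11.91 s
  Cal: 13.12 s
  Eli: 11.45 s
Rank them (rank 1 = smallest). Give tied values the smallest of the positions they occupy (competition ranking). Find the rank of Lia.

3

Sorted (ascending): 11.45, 11.91, 12.19, 12.19, 12.19, 13.06, 13.12, 13.27, 13.71
The 3 values of 12.19 occupy positions 3–5 → each gets rank 3.
Lia has value 12.19 s → rank 3.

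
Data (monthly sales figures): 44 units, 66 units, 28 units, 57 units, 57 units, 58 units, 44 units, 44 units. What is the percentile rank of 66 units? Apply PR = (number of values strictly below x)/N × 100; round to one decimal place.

N = 8.
Strictly below 66: 7. Equal to 66: 1.
PR = 7/8 × 100 = 87.5

87.5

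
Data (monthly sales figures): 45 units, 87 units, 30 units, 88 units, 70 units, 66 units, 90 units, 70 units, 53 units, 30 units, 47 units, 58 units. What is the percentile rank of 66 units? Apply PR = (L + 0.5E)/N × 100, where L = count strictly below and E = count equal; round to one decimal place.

N = 12.
Strictly below 66: 6. Equal to 66: 1.
PR = (6 + 0.5·1)/12 × 100 = 54.2

54.2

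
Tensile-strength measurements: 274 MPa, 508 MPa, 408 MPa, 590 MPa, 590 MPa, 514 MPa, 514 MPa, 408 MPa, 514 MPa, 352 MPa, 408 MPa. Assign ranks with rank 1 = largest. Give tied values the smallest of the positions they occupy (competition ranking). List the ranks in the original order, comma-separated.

11, 6, 7, 1, 1, 3, 3, 7, 3, 10, 7

Sorted (descending): 590, 590, 514, 514, 514, 508, 408, 408, 408, 352, 274
The 2 values of 590 occupy positions 1–2 → each gets rank 1.
The 3 values of 514 occupy positions 3–5 → each gets rank 3.
The 3 values of 408 occupy positions 7–9 → each gets rank 7.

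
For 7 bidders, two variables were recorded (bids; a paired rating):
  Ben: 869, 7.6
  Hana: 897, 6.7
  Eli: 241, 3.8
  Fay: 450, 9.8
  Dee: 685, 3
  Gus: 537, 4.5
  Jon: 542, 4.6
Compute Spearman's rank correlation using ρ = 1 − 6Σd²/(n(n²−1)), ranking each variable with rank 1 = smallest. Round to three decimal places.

0.179

Ranks of variable 1: 6, 7, 1, 2, 5, 3, 4
Ranks of variable 2: 6, 5, 2, 7, 1, 3, 4
d = r₁ − r₂: 0, 2, -1, -5, 4, 0, 0
d²: 0, 4, 1, 25, 16, 0, 0; Σd² = 46
ρ = 1 − 6·46/(7·48) = 1 − 276/336 = 0.179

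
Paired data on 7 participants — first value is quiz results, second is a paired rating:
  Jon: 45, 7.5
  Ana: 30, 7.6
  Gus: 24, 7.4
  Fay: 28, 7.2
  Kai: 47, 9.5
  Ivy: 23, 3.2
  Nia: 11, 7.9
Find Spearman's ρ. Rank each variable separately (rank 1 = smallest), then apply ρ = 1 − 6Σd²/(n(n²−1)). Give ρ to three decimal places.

Ranks of variable 1: 6, 5, 3, 4, 7, 2, 1
Ranks of variable 2: 4, 5, 3, 2, 7, 1, 6
d = r₁ − r₂: 2, 0, 0, 2, 0, 1, -5
d²: 4, 0, 0, 4, 0, 1, 25; Σd² = 34
ρ = 1 − 6·34/(7·48) = 1 − 204/336 = 0.393

0.393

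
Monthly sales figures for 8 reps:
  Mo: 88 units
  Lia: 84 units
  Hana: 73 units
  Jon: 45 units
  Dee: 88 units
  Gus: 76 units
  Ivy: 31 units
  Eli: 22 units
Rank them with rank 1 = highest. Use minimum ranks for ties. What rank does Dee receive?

Sorted (descending): 88, 88, 84, 76, 73, 45, 31, 22
The 2 values of 88 occupy positions 1–2 → each gets rank 1.
Dee has value 88 units → rank 1.

1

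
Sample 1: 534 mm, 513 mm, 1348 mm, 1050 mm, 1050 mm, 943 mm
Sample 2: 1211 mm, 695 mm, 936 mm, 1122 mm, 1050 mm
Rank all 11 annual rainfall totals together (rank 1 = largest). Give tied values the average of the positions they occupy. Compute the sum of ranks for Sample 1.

39

Sorted (descending): 1348, 1211, 1122, 1050, 1050, 1050, 943, 936, 695, 534, 513
The 3 values of 1050 occupy positions 4–6 → average rank 5.
Sample 1 values → pooled ranks: 534→10, 513→11, 1348→1, 1050→5, 1050→5, 943→7
Rank sum = 10 + 11 + 1 + 5 + 5 + 7 = 39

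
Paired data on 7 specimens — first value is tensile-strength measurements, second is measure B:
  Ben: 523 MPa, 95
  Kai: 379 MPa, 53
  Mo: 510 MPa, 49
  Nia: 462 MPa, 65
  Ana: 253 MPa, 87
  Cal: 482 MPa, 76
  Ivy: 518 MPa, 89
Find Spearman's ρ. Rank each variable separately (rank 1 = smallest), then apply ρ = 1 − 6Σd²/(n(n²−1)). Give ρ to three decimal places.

Ranks of variable 1: 7, 2, 5, 3, 1, 4, 6
Ranks of variable 2: 7, 2, 1, 3, 5, 4, 6
d = r₁ − r₂: 0, 0, 4, 0, -4, 0, 0
d²: 0, 0, 16, 0, 16, 0, 0; Σd² = 32
ρ = 1 − 6·32/(7·48) = 1 − 192/336 = 0.429

0.429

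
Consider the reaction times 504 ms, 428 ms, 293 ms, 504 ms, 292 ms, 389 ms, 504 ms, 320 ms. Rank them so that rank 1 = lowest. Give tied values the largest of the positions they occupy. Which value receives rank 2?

Sorted (ascending): 292, 293, 320, 389, 428, 504, 504, 504
The 3 values of 504 occupy positions 6–8 → each gets rank 8.
Rank 2 → value 293.

293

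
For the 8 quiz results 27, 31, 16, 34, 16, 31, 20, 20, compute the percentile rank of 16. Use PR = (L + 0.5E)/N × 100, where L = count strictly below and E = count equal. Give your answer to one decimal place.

12.5

N = 8.
Strictly below 16: 0. Equal to 16: 2.
PR = (0 + 0.5·2)/8 × 100 = 12.5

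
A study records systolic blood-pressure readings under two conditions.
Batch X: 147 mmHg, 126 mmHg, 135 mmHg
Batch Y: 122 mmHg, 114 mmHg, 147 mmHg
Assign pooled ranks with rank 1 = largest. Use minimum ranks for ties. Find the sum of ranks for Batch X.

Sorted (descending): 147, 147, 135, 126, 122, 114
The 2 values of 147 occupy positions 1–2 → each gets rank 1.
Batch X values → pooled ranks: 147→1, 126→4, 135→3
Rank sum = 1 + 4 + 3 = 8

8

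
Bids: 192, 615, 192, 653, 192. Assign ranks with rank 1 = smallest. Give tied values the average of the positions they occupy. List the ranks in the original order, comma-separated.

2, 4, 2, 5, 2

Sorted (ascending): 192, 192, 192, 615, 653
The 3 values of 192 occupy positions 1–3 → average rank 2.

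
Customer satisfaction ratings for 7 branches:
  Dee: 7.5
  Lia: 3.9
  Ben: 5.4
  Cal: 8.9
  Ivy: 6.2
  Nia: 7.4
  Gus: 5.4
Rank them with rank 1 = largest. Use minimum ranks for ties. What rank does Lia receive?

7

Sorted (descending): 8.9, 7.5, 7.4, 6.2, 5.4, 5.4, 3.9
The 2 values of 5.4 occupy positions 5–6 → each gets rank 5.
Lia has value 3.9 → rank 7.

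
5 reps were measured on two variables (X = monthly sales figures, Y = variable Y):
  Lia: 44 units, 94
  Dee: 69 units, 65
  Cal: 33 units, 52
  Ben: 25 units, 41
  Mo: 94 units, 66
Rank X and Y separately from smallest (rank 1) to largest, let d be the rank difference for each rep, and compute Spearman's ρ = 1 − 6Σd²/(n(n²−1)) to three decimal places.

0.700

Ranks of variable 1: 3, 4, 2, 1, 5
Ranks of variable 2: 5, 3, 2, 1, 4
d = r₁ − r₂: -2, 1, 0, 0, 1
d²: 4, 1, 0, 0, 1; Σd² = 6
ρ = 1 − 6·6/(5·24) = 1 − 36/120 = 0.700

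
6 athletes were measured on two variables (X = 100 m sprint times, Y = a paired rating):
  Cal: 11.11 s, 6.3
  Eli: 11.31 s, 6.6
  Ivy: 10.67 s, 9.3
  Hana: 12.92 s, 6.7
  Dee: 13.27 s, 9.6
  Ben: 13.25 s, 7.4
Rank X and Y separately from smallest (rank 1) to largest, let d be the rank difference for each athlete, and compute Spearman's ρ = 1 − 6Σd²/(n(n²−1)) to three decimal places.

0.429

Ranks of variable 1: 2, 3, 1, 4, 6, 5
Ranks of variable 2: 1, 2, 5, 3, 6, 4
d = r₁ − r₂: 1, 1, -4, 1, 0, 1
d²: 1, 1, 16, 1, 0, 1; Σd² = 20
ρ = 1 − 6·20/(6·35) = 1 − 120/210 = 0.429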